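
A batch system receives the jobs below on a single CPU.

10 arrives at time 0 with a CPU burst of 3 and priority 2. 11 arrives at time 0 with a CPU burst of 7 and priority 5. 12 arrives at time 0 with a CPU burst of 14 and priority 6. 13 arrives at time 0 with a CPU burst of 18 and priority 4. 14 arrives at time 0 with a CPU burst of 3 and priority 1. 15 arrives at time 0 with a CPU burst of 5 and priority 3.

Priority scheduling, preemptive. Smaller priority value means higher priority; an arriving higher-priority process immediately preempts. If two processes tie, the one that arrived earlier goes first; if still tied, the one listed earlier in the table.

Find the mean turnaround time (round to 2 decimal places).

Schedule: | 14 0-3 | 10 3-6 | 15 6-11 | 13 11-29 | 11 29-36 | 12 36-50 |
Completion: 10=6  11=36  12=50  13=29  14=3  15=11
Turnaround times: 10=6, 11=36, 12=50, 13=29, 14=3, 15=11
Average turnaround = (6+36+50+29+3+11) / 6 = 135/6 = 22.50

22.50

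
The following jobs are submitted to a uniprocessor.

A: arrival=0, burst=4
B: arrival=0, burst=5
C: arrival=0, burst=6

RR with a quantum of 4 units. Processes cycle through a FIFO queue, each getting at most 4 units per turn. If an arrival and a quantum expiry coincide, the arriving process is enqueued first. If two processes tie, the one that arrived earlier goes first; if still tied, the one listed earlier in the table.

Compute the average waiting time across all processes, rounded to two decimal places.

Schedule: | A 0-4 | B 4-8 | C 8-12 | B 12-13 | C 13-15 |
Completion: A=4  B=13  C=15
Waiting times: A=0, B=8, C=9
Average waiting = (0+8+9) / 3 = 17/3 = 5.67

5.67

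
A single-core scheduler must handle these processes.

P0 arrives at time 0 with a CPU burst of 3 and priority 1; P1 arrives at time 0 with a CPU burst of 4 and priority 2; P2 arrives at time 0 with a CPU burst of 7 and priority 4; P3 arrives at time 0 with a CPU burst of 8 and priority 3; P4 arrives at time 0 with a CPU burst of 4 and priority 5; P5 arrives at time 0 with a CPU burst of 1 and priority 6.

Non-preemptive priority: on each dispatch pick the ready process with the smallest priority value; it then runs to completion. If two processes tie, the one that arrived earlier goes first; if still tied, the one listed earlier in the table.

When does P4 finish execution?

Schedule: | P0 0-3 | P1 3-7 | P3 7-15 | P2 15-22 | P4 22-26 | P5 26-27 |
Completion: P0=3  P1=7  P2=22  P3=15  P4=26  P5=27
Turnaround (C−A): P0=3  P1=7  P2=22  P3=15  P4=26  P5=27

26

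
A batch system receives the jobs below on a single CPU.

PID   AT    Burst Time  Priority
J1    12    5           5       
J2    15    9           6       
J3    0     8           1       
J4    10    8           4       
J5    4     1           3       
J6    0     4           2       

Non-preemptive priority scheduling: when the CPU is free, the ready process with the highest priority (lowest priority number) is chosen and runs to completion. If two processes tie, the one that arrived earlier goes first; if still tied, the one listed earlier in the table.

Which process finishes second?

Schedule: | J3 0-8 | J6 8-12 | J5 12-13 | J4 13-21 | J1 21-26 | J2 26-35 |
Completion: J1=26  J2=35  J3=8  J4=21  J5=13  J6=12
Turnaround (C−A): J1=14  J2=20  J3=8  J4=11  J5=9  J6=12
Finish order: J3 → J6 → J5 → J4 → J1 → J2

J6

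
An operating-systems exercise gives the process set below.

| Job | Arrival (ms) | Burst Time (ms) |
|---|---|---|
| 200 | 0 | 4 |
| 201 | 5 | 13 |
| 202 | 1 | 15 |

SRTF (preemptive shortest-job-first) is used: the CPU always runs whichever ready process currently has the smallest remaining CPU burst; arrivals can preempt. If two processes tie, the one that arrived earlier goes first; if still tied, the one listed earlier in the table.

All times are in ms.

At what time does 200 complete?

4

Gantt: | 200 0-4 | 202 4-5 | 201 5-18 | 202 18-32 |
Completion: 200=4  201=18  202=32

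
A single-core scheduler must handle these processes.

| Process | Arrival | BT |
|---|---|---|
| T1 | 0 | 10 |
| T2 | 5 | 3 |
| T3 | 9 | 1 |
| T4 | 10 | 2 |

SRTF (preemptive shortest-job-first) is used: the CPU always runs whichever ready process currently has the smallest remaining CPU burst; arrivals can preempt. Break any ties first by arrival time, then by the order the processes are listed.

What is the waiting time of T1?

Timeline: | T1 0-5 | T2 5-8 | T1 8-9 | T3 9-10 | T4 10-12 | T1 12-16 |
Completion: T1=16  T2=8  T3=10  T4=12
Turnaround (C−A): T1=16  T2=3  T3=1  T4=2
Waiting(T1) = turnaround − burst = 16 − 10 = 6

6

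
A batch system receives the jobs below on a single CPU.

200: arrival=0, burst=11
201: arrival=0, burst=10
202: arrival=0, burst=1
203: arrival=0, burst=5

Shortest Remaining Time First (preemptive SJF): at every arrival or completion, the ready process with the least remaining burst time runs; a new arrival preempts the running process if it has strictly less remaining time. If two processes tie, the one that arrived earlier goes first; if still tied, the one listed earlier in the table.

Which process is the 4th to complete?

200

Schedule: | 202 0-1 | 203 1-6 | 201 6-16 | 200 16-27 |
Completion: 200=27  201=16  202=1  203=6
Finish order: 202 → 203 → 201 → 200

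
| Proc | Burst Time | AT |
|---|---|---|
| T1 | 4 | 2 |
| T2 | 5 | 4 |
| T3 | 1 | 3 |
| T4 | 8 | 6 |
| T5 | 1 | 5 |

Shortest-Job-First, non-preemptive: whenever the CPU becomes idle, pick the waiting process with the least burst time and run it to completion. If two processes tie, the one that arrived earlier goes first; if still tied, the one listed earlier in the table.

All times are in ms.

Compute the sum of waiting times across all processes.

16

Schedule: | idle 0-2 | T1 2-6 | T3 6-7 | T5 7-8 | T2 8-13 | T4 13-21 |
Completion: T1=6  T2=13  T3=7  T4=21  T5=8
Turnaround (C−A): T1=4  T2=9  T3=4  T4=15  T5=3
Waiting = turnaround − burst: T1=0, T2=4, T3=3, T4=7, T5=2
Total waiting = 0 + 4 + 3 + 7 + 2 = 16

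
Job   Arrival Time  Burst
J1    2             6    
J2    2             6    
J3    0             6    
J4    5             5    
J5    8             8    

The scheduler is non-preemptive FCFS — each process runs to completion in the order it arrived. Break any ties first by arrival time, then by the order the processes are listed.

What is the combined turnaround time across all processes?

73

Schedule: | J3 0-6 | J1 6-12 | J2 12-18 | J4 18-23 | J5 23-31 |
Completion: J1=12  J2=18  J3=6  J4=23  J5=31
Turnaround (C−A): J1=10  J2=16  J3=6  J4=18  J5=23
Turnaround = completion − arrival: J1=10, J2=16, J3=6, J4=18, J5=23
Total turnaround = 10 + 16 + 6 + 18 + 23 = 73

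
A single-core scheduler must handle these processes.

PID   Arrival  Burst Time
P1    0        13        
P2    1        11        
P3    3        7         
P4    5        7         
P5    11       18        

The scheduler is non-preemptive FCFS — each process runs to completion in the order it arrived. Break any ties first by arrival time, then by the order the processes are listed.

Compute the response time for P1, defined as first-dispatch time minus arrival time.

0

Gantt: | P1 0-13 | P2 13-24 | P3 24-31 | P4 31-38 | P5 38-56 |
Completion: P1=13  P2=24  P3=31  P4=38  P5=56
Turnaround (C−A): P1=13  P2=23  P3=28  P4=33  P5=45
Response(P1) = first start − arrival = 0 − 0 = 0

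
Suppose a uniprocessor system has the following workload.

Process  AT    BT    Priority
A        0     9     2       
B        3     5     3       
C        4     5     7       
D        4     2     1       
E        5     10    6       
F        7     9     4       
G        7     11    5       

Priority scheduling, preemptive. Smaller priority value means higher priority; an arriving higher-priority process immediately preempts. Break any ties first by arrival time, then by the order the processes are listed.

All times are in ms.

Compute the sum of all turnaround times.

161

Gantt: | A 0-4 | D 4-6 | A 6-11 | B 11-16 | F 16-25 | G 25-36 | E 36-46 | C 46-51 |
Completion: A=11  B=16  C=51  D=6  E=46  F=25  G=36
Turnaround = completion − arrival: A=11, B=13, C=47, D=2, E=41, F=18, G=29
Total turnaround = 11 + 13 + 47 + 2 + 41 + 18 + 29 = 161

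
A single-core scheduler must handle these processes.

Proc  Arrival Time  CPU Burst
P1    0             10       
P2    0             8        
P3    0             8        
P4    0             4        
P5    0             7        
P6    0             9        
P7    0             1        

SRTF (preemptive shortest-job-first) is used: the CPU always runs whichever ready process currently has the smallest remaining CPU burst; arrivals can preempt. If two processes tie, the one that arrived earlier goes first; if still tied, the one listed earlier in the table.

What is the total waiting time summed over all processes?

103

Timeline: | P7 0-1 | P4 1-5 | P5 5-12 | P2 12-20 | P3 20-28 | P6 28-37 | P1 37-47 |
Completion: P1=47  P2=20  P3=28  P4=5  P5=12  P6=37  P7=1
Waiting = turnaround − burst: P1=37, P2=12, P3=20, P4=1, P5=5, P6=28, P7=0
Total waiting = 37 + 12 + 20 + 1 + 5 + 28 + 0 = 103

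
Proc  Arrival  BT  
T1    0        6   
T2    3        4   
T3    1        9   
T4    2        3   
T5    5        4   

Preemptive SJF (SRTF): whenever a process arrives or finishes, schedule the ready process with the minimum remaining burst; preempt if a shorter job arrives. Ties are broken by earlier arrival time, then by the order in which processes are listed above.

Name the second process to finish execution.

T1

Schedule: | T1 0-2 | T4 2-5 | T1 5-9 | T2 9-13 | T5 13-17 | T3 17-26 |
Completion: T1=9  T2=13  T3=26  T4=5  T5=17
Finish order: T4 → T1 → T2 → T5 → T3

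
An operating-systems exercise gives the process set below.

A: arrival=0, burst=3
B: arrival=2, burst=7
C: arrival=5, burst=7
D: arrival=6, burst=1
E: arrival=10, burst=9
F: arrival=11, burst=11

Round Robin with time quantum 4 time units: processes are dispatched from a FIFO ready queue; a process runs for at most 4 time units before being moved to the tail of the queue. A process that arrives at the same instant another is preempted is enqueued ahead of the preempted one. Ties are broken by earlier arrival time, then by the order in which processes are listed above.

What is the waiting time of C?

Gantt: | A 0-3 | B 3-7 | C 7-11 | D 11-12 | B 12-15 | E 15-19 | F 19-23 | C 23-26 | E 26-30 | F 30-34 | E 34-35 | F 35-38 |
Completion: A=3  B=15  C=26  D=12  E=35  F=38
Turnaround (C−A): A=3  B=13  C=21  D=6  E=25  F=27
Waiting(C) = turnaround − burst = 21 − 7 = 14

14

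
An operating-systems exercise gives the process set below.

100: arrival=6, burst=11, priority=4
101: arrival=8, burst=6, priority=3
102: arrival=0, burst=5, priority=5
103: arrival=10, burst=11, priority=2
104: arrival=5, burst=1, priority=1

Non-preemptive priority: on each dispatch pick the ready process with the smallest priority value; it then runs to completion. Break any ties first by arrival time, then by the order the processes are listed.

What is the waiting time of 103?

7

Schedule: | 102 0-5 | 104 5-6 | 100 6-17 | 103 17-28 | 101 28-34 |
Completion: 100=17  101=34  102=5  103=28  104=6
Turnaround (C−A): 100=11  101=26  102=5  103=18  104=1
Waiting(103) = turnaround − burst = 18 − 11 = 7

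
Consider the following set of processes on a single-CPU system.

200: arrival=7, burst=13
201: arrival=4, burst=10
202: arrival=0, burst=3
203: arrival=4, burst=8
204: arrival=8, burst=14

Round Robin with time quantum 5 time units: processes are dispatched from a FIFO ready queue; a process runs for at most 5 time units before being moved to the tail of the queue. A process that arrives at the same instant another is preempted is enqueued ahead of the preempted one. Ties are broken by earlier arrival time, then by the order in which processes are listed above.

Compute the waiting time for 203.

20

Timeline: | 202 0-3 | idle 3-4 | 201 4-9 | 203 9-14 | 200 14-19 | 204 19-24 | 201 24-29 | 203 29-32 | 200 32-37 | 204 37-42 | 200 42-45 | 204 45-49 |
Completion: 200=45  201=29  202=3  203=32  204=49
Turnaround (C−A): 200=38  201=25  202=3  203=28  204=41
Waiting(203) = turnaround − burst = 28 − 8 = 20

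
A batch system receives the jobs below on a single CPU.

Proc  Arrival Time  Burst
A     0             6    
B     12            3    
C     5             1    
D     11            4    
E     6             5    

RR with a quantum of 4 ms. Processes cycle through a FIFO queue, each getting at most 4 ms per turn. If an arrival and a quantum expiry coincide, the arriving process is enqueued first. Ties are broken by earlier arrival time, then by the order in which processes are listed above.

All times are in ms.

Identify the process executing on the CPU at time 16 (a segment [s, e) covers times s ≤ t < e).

Gantt: | A 0-6 | C 6-7 | E 7-11 | D 11-15 | E 15-16 | B 16-19 |
Completion: A=6  B=19  C=7  D=15  E=16

B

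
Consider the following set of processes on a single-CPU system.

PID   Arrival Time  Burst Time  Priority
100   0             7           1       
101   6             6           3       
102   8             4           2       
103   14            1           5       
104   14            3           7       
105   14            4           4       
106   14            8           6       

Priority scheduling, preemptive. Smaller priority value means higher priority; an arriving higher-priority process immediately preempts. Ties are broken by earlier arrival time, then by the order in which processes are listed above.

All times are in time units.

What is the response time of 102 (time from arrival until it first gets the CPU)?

0

Timeline: | 100 0-7 | 101 7-8 | 102 8-12 | 101 12-17 | 105 17-21 | 103 21-22 | 106 22-30 | 104 30-33 |
Completion: 100=7  101=17  102=12  103=22  104=33  105=21  106=30
Response(102) = first start − arrival = 8 − 8 = 0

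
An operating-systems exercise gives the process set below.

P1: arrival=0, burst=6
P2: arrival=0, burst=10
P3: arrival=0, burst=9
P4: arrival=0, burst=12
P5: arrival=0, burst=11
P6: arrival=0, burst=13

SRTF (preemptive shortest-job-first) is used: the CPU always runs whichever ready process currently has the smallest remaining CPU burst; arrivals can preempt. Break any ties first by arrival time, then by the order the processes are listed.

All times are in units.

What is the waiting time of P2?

Gantt: | P1 0-6 | P3 6-15 | P2 15-25 | P5 25-36 | P4 36-48 | P6 48-61 |
Completion: P1=6  P2=25  P3=15  P4=48  P5=36  P6=61
Waiting(P2) = turnaround − burst = 25 − 10 = 15

15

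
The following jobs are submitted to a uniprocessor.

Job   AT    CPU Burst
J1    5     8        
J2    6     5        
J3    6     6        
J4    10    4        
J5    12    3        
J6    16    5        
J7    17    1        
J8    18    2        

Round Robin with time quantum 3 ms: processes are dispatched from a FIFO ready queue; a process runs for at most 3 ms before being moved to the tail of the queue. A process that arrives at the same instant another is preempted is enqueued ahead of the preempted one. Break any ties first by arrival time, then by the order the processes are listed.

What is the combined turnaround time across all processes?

163

Schedule: | idle 0-5 | J1 5-8 | J2 8-11 | J3 11-14 | J1 14-17 | J4 17-20 | J2 20-22 | J5 22-25 | J3 25-28 | J6 28-31 | J7 31-32 | J1 32-34 | J8 34-36 | J4 36-37 | J6 37-39 |
Completion: J1=34  J2=22  J3=28  J4=37  J5=25  J6=39  J7=32  J8=36
Turnaround (C−A): J1=29  J2=16  J3=22  J4=27  J5=13  J6=23  J7=15  J8=18
Turnaround = completion − arrival: J1=29, J2=16, J3=22, J4=27, J5=13, J6=23, J7=15, J8=18
Total turnaround = 29 + 16 + 22 + 27 + 13 + 23 + 15 + 18 = 163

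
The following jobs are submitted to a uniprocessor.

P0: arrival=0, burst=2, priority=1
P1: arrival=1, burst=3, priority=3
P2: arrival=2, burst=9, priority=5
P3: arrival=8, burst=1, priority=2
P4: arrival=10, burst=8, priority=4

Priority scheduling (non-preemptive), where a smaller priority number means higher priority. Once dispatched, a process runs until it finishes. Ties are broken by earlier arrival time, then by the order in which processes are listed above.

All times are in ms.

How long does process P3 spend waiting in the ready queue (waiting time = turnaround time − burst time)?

Gantt: | P0 0-2 | P1 2-5 | P2 5-14 | P3 14-15 | P4 15-23 |
Completion: P0=2  P1=5  P2=14  P3=15  P4=23
Waiting(P3) = turnaround − burst = 7 − 1 = 6

6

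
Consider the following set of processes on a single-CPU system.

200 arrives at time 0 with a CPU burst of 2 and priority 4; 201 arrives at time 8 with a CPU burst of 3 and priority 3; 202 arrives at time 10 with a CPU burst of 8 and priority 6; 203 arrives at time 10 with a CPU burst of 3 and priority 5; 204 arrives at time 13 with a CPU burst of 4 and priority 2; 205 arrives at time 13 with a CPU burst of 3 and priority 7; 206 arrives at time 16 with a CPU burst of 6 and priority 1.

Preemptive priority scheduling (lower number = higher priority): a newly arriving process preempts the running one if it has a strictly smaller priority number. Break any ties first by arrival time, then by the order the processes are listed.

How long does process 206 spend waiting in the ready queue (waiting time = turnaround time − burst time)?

Gantt: | 200 0-2 | idle 2-8 | 201 8-11 | 203 11-13 | 204 13-16 | 206 16-22 | 204 22-23 | 203 23-24 | 202 24-32 | 205 32-35 |
Completion: 200=2  201=11  202=32  203=24  204=23  205=35  206=22
Turnaround (C−A): 200=2  201=3  202=22  203=14  204=10  205=22  206=6
Waiting(206) = turnaround − burst = 6 − 6 = 0

0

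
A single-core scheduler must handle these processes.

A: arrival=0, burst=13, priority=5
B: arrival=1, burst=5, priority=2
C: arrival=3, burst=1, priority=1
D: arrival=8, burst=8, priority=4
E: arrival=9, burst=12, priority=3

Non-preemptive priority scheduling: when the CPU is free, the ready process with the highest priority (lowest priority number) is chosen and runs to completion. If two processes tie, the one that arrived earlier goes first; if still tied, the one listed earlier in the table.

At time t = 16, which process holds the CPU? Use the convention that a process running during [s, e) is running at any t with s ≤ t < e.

Gantt: | A 0-13 | C 13-14 | B 14-19 | E 19-31 | D 31-39 |
Completion: A=13  B=19  C=14  D=39  E=31
Turnaround (C−A): A=13  B=18  C=11  D=31  E=22

B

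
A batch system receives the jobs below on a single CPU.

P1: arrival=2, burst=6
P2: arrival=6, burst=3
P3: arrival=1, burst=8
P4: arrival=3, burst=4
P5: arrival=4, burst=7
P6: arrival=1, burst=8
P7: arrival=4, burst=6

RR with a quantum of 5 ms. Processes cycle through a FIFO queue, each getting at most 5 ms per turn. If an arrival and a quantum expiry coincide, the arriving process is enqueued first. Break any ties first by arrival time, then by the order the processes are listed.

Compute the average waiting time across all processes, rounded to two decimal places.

27.14

Schedule: | idle 0-1 | P3 1-6 | P6 6-11 | P1 11-16 | P4 16-20 | P5 20-25 | P7 25-30 | P2 30-33 | P3 33-36 | P6 36-39 | P1 39-40 | P5 40-42 | P7 42-43 |
Completion: P1=40  P2=33  P3=36  P4=20  P5=42  P6=39  P7=43
Turnaround (C−A): P1=38  P2=27  P3=35  P4=17  P5=38  P6=38  P7=39
Waiting times: P1=32, P2=24, P3=27, P4=13, P5=31, P6=30, P7=33
Average waiting = (32+24+27+13+31+30+33) / 7 = 190/7 = 27.14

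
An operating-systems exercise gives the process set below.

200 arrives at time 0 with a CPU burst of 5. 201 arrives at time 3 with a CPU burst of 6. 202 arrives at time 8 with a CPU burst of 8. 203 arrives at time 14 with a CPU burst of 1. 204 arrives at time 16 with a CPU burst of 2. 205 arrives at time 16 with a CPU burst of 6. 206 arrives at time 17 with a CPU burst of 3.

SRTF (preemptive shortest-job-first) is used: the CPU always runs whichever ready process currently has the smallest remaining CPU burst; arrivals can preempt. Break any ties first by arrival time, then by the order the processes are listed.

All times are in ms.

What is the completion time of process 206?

21

Schedule: | 200 0-5 | 201 5-11 | 202 11-14 | 203 14-15 | 202 15-16 | 204 16-18 | 206 18-21 | 202 21-25 | 205 25-31 |
Completion: 200=5  201=11  202=25  203=15  204=18  205=31  206=21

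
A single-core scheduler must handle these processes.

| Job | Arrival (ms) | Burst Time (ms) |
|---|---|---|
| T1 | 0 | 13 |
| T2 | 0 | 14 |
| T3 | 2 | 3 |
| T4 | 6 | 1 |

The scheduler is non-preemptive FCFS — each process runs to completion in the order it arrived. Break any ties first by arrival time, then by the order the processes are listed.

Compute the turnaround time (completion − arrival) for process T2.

Schedule: | T1 0-13 | T2 13-27 | T3 27-30 | T4 30-31 |
Completion: T1=13  T2=27  T3=30  T4=31
Turnaround (C−A): T1=13  T2=27  T3=28  T4=25
Turnaround(T2) = completion − arrival = 27 − 0 = 27

27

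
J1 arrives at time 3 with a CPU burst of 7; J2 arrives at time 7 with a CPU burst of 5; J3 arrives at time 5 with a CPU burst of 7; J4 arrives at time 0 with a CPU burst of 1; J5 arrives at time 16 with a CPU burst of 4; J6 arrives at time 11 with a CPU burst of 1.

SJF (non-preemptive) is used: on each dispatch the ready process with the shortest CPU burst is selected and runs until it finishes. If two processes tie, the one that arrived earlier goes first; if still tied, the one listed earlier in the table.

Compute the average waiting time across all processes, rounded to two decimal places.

3.67

Gantt: | J4 0-1 | idle 1-3 | J1 3-10 | J2 10-15 | J6 15-16 | J5 16-20 | J3 20-27 |
Completion: J1=10  J2=15  J3=27  J4=1  J5=20  J6=16
Waiting times: J1=0, J2=3, J3=15, J4=0, J5=0, J6=4
Average waiting = (0+3+15+0+0+4) / 6 = 22/6 = 3.67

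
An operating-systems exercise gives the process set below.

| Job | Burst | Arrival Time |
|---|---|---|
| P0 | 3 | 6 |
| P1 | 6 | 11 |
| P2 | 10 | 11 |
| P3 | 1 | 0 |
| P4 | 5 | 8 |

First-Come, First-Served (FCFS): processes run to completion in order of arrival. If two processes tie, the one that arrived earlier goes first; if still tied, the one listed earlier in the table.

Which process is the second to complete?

Timeline: | P3 0-1 | idle 1-6 | P0 6-9 | P4 9-14 | P1 14-20 | P2 20-30 |
Completion: P0=9  P1=20  P2=30  P3=1  P4=14
Finish order: P3 → P0 → P4 → P1 → P2

P0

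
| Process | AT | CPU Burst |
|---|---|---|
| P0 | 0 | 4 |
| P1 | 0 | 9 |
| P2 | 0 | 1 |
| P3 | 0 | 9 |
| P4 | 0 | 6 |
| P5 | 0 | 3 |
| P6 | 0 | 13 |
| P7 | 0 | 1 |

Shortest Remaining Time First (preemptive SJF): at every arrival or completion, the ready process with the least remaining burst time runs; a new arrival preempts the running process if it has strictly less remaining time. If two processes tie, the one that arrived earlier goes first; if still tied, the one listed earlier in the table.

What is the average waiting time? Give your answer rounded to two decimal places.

Gantt: | P2 0-1 | P7 1-2 | P5 2-5 | P0 5-9 | P4 9-15 | P1 15-24 | P3 24-33 | P6 33-46 |
Completion: P0=9  P1=24  P2=1  P3=33  P4=15  P5=5  P6=46  P7=2
Waiting times: P0=5, P1=15, P2=0, P3=24, P4=9, P5=2, P6=33, P7=1
Average waiting = (5+15+0+24+9+2+33+1) / 8 = 89/8 = 11.13

11.13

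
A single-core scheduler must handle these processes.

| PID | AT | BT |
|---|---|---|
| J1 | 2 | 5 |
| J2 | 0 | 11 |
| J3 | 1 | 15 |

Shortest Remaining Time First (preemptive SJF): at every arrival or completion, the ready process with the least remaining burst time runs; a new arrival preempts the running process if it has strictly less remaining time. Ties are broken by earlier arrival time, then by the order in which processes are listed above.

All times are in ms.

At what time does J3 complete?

31

Schedule: | J2 0-2 | J1 2-7 | J2 7-16 | J3 16-31 |
Completion: J1=7  J2=16  J3=31
Turnaround (C−A): J1=5  J2=16  J3=30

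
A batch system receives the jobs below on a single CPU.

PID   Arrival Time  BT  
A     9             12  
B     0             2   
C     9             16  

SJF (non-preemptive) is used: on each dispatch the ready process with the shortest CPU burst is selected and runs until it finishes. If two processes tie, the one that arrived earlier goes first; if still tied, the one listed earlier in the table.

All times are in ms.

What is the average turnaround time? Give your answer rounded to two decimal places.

14.00

Timeline: | B 0-2 | idle 2-9 | A 9-21 | C 21-37 |
Completion: A=21  B=2  C=37
Turnaround times: A=12, B=2, C=28
Average turnaround = (12+2+28) / 3 = 42/3 = 14.00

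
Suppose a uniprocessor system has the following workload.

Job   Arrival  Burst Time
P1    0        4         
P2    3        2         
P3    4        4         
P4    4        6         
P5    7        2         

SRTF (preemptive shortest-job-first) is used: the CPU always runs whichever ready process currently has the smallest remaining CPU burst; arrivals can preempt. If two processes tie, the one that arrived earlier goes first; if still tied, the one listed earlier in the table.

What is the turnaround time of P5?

Timeline: | P1 0-4 | P2 4-6 | P3 6-7 | P5 7-9 | P3 9-12 | P4 12-18 |
Completion: P1=4  P2=6  P3=12  P4=18  P5=9
Turnaround (C−A): P1=4  P2=3  P3=8  P4=14  P5=2
Turnaround(P5) = completion − arrival = 9 − 7 = 2

2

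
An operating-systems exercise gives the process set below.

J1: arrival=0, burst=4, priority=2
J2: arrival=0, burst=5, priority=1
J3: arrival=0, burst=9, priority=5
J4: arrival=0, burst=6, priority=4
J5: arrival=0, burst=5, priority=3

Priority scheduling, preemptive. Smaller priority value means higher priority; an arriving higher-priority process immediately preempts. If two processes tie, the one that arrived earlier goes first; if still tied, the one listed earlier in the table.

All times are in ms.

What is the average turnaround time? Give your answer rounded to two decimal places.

15.40

Gantt: | J2 0-5 | J1 5-9 | J5 9-14 | J4 14-20 | J3 20-29 |
Completion: J1=9  J2=5  J3=29  J4=20  J5=14
Turnaround (C−A): J1=9  J2=5  J3=29  J4=20  J5=14
Turnaround times: J1=9, J2=5, J3=29, J4=20, J5=14
Average turnaround = (9+5+29+20+14) / 5 = 77/5 = 15.40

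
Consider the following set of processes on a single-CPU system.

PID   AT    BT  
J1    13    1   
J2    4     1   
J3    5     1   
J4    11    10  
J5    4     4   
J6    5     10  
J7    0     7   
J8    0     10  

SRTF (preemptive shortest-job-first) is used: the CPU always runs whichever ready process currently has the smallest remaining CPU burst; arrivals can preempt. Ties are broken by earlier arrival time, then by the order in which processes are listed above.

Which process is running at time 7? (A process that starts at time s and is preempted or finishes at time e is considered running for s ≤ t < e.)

Schedule: | J7 0-4 | J2 4-5 | J3 5-6 | J7 6-9 | J5 9-13 | J1 13-14 | J8 14-24 | J6 24-34 | J4 34-44 |
Completion: J1=14  J2=5  J3=6  J4=44  J5=13  J6=34  J7=9  J8=24
Turnaround (C−A): J1=1  J2=1  J3=1  J4=33  J5=9  J6=29  J7=9  J8=24

J7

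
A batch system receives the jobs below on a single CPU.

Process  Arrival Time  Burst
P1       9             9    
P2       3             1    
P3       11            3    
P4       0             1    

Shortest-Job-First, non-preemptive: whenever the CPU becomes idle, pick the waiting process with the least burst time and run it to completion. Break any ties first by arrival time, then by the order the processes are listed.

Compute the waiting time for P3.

7

Gantt: | P4 0-1 | idle 1-3 | P2 3-4 | idle 4-9 | P1 9-18 | P3 18-21 |
Completion: P1=18  P2=4  P3=21  P4=1
Turnaround (C−A): P1=9  P2=1  P3=10  P4=1
Waiting(P3) = turnaround − burst = 10 − 3 = 7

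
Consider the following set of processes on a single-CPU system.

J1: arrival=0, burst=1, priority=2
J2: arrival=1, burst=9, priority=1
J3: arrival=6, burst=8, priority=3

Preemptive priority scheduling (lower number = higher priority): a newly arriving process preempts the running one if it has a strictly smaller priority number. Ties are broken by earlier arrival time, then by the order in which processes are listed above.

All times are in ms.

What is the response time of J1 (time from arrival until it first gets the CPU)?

0

Gantt: | J1 0-1 | J2 1-10 | J3 10-18 |
Completion: J1=1  J2=10  J3=18
Response(J1) = first start − arrival = 0 − 0 = 0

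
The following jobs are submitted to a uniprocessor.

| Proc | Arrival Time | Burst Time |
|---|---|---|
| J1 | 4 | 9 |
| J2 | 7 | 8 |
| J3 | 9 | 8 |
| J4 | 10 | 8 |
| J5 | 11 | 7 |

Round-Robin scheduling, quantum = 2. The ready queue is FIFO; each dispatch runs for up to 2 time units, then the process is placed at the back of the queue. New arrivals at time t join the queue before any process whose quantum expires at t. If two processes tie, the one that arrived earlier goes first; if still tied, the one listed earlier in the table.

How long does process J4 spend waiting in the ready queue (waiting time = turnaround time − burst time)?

Timeline: | idle 0-4 | J1 4-8 | J2 8-10 | J1 10-12 | J3 12-14 | J4 14-16 | J2 16-18 | J5 18-20 | J1 20-22 | J3 22-24 | J4 24-26 | J2 26-28 | J5 28-30 | J1 30-31 | J3 31-33 | J4 33-35 | J2 35-37 | J5 37-39 | J3 39-41 | J4 41-43 | J5 43-44 |
Completion: J1=31  J2=37  J3=41  J4=43  J5=44
Turnaround (C−A): J1=27  J2=30  J3=32  J4=33  J5=33
Waiting(J4) = turnaround − burst = 33 − 8 = 25

25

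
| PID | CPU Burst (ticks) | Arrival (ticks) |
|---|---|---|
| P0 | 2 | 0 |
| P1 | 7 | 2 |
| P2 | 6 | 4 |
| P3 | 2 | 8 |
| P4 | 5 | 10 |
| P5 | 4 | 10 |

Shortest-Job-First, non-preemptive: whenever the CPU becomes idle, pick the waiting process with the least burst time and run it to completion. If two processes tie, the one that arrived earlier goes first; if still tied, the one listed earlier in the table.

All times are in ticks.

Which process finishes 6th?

Timeline: | P0 0-2 | P1 2-9 | P3 9-11 | P5 11-15 | P4 15-20 | P2 20-26 |
Completion: P0=2  P1=9  P2=26  P3=11  P4=20  P5=15
Turnaround (C−A): P0=2  P1=7  P2=22  P3=3  P4=10  P5=5
Finish order: P0 → P1 → P3 → P5 → P4 → P2

P2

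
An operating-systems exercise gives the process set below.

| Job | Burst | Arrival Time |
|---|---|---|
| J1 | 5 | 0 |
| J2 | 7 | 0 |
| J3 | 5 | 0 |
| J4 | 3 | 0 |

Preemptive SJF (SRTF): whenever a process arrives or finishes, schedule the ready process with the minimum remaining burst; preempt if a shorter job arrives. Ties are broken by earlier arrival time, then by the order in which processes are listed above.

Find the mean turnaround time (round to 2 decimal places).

11.00

Gantt: | J4 0-3 | J1 3-8 | J3 8-13 | J2 13-20 |
Completion: J1=8  J2=20  J3=13  J4=3
Turnaround (C−A): J1=8  J2=20  J3=13  J4=3
Turnaround times: J1=8, J2=20, J3=13, J4=3
Average turnaround = (8+20+13+3) / 4 = 44/4 = 11.00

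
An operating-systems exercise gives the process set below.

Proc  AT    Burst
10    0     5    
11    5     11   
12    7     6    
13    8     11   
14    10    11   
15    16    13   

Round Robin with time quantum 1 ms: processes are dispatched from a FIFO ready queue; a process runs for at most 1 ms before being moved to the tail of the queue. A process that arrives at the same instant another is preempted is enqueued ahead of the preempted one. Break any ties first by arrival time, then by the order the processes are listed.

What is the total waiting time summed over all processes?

135

Schedule: | 10 0-5 | 11 5-7 | 12 7-8 | 11 8-9 | 13 9-10 | 12 10-11 | 11 11-12 | 14 12-13 | 13 13-14 | 12 14-15 | 11 15-16 | 14 16-17 | 13 17-18 | 12 18-19 | 15 19-20 | 11 20-21 | 14 21-22 | 13 22-23 | 12 23-24 | 15 24-25 | 11 25-26 | 14 26-27 | 13 27-28 | 12 28-29 | 15 29-30 | 11 30-31 | 14 31-32 | 13 32-33 | 15 33-34 | 11 34-35 | 14 35-36 | 13 36-37 | 15 37-38 | 11 38-39 | 14 39-40 | 13 40-41 | 15 41-42 | 11 42-43 | 14 43-44 | 13 44-45 | 15 45-46 | 14 46-47 | 13 47-48 | 15 48-49 | 14 49-50 | 13 50-51 | 15 51-52 | 14 52-53 | 15 53-57 |
Completion: 10=5  11=43  12=29  13=51  14=53  15=57
Turnaround (C−A): 10=5  11=38  12=22  13=43  14=43  15=41
Waiting = turnaround − burst: 10=0, 11=27, 12=16, 13=32, 14=32, 15=28
Total waiting = 0 + 27 + 16 + 32 + 32 + 28 = 135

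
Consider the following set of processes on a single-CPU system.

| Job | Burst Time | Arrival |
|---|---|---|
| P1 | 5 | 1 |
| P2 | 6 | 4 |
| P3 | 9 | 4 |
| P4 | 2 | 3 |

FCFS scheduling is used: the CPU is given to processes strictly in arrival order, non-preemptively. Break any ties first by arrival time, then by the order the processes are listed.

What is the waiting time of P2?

Timeline: | idle 0-1 | P1 1-6 | P4 6-8 | P2 8-14 | P3 14-23 |
Completion: P1=6  P2=14  P3=23  P4=8
Turnaround (C−A): P1=5  P2=10  P3=19  P4=5
Waiting(P2) = turnaround − burst = 10 − 6 = 4

4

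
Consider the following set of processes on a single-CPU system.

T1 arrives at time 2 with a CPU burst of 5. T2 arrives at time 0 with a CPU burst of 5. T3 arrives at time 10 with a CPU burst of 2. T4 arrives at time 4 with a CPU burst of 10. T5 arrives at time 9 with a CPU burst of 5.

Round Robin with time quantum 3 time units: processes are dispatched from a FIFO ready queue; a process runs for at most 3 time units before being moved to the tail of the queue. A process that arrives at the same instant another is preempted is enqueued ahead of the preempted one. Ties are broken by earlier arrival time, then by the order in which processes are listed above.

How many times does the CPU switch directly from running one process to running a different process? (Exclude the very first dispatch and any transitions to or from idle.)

9

Schedule: | T2 0-3 | T1 3-6 | T2 6-8 | T4 8-11 | T1 11-13 | T5 13-16 | T3 16-18 | T4 18-21 | T5 21-23 | T4 23-27 |
Completion: T1=13  T2=8  T3=18  T4=27  T5=23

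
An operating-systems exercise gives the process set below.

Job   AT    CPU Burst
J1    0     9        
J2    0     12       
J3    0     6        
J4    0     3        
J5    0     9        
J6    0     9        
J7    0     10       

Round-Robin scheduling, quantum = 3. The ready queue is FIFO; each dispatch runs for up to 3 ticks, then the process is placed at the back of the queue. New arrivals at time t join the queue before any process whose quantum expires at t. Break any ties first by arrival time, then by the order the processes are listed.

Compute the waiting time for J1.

33

Gantt: | J1 0-3 | J2 3-6 | J3 6-9 | J4 9-12 | J5 12-15 | J6 15-18 | J7 18-21 | J1 21-24 | J2 24-27 | J3 27-30 | J5 30-33 | J6 33-36 | J7 36-39 | J1 39-42 | J2 42-45 | J5 45-48 | J6 48-51 | J7 51-54 | J2 54-57 | J7 57-58 |
Completion: J1=42  J2=57  J3=30  J4=12  J5=48  J6=51  J7=58
Turnaround (C−A): J1=42  J2=57  J3=30  J4=12  J5=48  J6=51  J7=58
Waiting(J1) = turnaround − burst = 42 − 9 = 33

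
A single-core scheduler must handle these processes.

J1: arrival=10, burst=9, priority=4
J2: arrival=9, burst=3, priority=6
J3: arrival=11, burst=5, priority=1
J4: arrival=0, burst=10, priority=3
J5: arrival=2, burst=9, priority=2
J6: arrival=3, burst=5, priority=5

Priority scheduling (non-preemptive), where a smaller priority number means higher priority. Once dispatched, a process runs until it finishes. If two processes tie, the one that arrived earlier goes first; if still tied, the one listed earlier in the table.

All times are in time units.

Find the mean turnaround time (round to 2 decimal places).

21.67

Timeline: | J4 0-10 | J5 10-19 | J3 19-24 | J1 24-33 | J6 33-38 | J2 38-41 |
Completion: J1=33  J2=41  J3=24  J4=10  J5=19  J6=38
Turnaround times: J1=23, J2=32, J3=13, J4=10, J5=17, J6=35
Average turnaround = (23+32+13+10+17+35) / 6 = 130/6 = 21.67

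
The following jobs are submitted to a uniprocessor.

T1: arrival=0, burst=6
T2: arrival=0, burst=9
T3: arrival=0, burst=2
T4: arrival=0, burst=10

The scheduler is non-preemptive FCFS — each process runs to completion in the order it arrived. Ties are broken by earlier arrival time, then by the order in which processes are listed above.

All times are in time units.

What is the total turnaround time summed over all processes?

65

Schedule: | T1 0-6 | T2 6-15 | T3 15-17 | T4 17-27 |
Completion: T1=6  T2=15  T3=17  T4=27
Turnaround = completion − arrival: T1=6, T2=15, T3=17, T4=27
Total turnaround = 6 + 15 + 17 + 27 = 65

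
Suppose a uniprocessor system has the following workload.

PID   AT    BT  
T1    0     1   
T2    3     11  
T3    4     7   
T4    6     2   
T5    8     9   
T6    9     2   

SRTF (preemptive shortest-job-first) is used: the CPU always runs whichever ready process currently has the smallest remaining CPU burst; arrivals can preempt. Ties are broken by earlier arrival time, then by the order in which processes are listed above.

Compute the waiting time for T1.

0

Gantt: | T1 0-1 | idle 1-3 | T2 3-4 | T3 4-6 | T4 6-8 | T3 8-9 | T6 9-11 | T3 11-15 | T5 15-24 | T2 24-34 |
Completion: T1=1  T2=34  T3=15  T4=8  T5=24  T6=11
Waiting(T1) = turnaround − burst = 1 − 1 = 0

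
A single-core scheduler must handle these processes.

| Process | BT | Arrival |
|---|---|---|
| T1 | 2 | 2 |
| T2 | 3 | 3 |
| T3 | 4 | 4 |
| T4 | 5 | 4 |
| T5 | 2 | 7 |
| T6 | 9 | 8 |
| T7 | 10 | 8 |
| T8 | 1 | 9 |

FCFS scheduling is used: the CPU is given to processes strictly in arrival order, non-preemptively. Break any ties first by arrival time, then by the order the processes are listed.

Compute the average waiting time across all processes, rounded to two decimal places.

9.63

Gantt: | idle 0-2 | T1 2-4 | T2 4-7 | T3 7-11 | T4 11-16 | T5 16-18 | T6 18-27 | T7 27-37 | T8 37-38 |
Completion: T1=4  T2=7  T3=11  T4=16  T5=18  T6=27  T7=37  T8=38
Waiting times: T1=0, T2=1, T3=3, T4=7, T5=9, T6=10, T7=19, T8=28
Average waiting = (0+1+3+7+9+10+19+28) / 8 = 77/8 = 9.63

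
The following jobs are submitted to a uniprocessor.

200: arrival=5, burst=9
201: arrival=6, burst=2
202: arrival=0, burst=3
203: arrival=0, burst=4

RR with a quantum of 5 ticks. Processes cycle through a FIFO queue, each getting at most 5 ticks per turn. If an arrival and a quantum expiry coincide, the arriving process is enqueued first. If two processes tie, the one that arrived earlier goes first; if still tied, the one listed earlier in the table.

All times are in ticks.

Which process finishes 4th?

200

Gantt: | 202 0-3 | 203 3-7 | 200 7-12 | 201 12-14 | 200 14-18 |
Completion: 200=18  201=14  202=3  203=7
Turnaround (C−A): 200=13  201=8  202=3  203=7
Finish order: 202 → 203 → 201 → 200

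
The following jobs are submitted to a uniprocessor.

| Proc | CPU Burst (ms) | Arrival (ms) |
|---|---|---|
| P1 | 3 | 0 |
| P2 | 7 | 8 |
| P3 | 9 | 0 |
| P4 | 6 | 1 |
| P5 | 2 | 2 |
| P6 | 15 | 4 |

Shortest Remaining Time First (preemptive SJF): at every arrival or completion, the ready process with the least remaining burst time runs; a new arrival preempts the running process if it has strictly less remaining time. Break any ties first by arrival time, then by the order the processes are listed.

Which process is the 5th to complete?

Gantt: | P1 0-3 | P5 3-5 | P4 5-11 | P2 11-18 | P3 18-27 | P6 27-42 |
Completion: P1=3  P2=18  P3=27  P4=11  P5=5  P6=42
Turnaround (C−A): P1=3  P2=10  P3=27  P4=10  P5=3  P6=38
Finish order: P1 → P5 → P4 → P2 → P3 → P6

P3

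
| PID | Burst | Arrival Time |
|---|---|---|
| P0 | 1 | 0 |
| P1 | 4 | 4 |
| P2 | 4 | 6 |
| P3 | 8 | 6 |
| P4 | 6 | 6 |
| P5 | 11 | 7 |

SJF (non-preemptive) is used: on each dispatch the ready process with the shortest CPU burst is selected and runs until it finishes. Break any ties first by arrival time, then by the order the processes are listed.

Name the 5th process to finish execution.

Gantt: | P0 0-1 | idle 1-4 | P1 4-8 | P2 8-12 | P4 12-18 | P3 18-26 | P5 26-37 |
Completion: P0=1  P1=8  P2=12  P3=26  P4=18  P5=37
Turnaround (C−A): P0=1  P1=4  P2=6  P3=20  P4=12  P5=30
Finish order: P0 → P1 → P2 → P4 → P3 → P5

P3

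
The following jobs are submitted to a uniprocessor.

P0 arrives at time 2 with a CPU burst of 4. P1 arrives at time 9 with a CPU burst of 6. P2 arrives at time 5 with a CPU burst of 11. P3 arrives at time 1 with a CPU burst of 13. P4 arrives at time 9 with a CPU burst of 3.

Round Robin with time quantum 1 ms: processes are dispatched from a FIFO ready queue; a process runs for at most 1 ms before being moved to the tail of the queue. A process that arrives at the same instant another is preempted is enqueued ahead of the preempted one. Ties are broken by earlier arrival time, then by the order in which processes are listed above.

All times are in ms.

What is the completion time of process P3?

Timeline: | idle 0-1 | P3 1-2 | P0 2-3 | P3 3-4 | P0 4-5 | P3 5-6 | P2 6-7 | P0 7-8 | P3 8-9 | P2 9-10 | P0 10-11 | P1 11-12 | P4 12-13 | P3 13-14 | P2 14-15 | P1 15-16 | P4 16-17 | P3 17-18 | P2 18-19 | P1 19-20 | P4 20-21 | P3 21-22 | P2 22-23 | P1 23-24 | P3 24-25 | P2 25-26 | P1 26-27 | P3 27-28 | P2 28-29 | P1 29-30 | P3 30-31 | P2 31-32 | P3 32-33 | P2 33-34 | P3 34-35 | P2 35-36 | P3 36-37 | P2 37-38 |
Completion: P0=11  P1=30  P2=38  P3=37  P4=21

37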